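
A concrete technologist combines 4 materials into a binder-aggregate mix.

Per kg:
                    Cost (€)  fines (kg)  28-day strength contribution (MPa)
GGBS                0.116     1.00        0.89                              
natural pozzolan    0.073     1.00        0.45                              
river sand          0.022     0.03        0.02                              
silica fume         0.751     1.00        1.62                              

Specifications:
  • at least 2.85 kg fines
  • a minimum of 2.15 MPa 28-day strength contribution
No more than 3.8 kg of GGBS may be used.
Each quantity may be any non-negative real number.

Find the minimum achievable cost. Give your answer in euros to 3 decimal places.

This is a linear program. Let x1 = kg of GGBS, x2 = kg of natural pozzolan, x3 = kg of river sand, x4 = kg of silica fume.
Minimize 0.116x1 + 0.073x2 + 0.022x3 + 0.751x4 s.t.:
  1x1 + 1x2 + 0.03x3 + 1x4 ≥ 2.85   (fines)
  0.89x1 + 0.45x2 + 0.02x3 + 1.62x4 ≥ 2.15   (28-day strength contribution)
  x1 ≤ 3.8
  x1, x2, x3, x4 ≥ 0.
The minimum-cost mix takes nothing from river sand, silica fume — only GGBS, natural pozzolan. There the fines and 28-day strength contribution constraints are tight.
Optimal quantities: GGBS = 1.972 kg, natural pozzolan = 0.8784 kg.
Hence cost = 0.116·1.972 + 0.073·0.8784 = €0.29288.

€0.293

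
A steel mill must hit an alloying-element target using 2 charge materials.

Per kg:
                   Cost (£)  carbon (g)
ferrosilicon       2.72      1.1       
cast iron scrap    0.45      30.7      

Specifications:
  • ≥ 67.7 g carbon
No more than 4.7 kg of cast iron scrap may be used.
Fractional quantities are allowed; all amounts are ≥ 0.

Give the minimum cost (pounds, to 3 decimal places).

£0.992

This is a linear program. Let x1 = kg of ferrosilicon, x2 = kg of cast iron scrap.
Minimize 2.72x1 + 0.45x2 subject to:
  1.1x1 + 30.7x2 ≥ 67.7   (carbon)
  x2 ≤ 4.7
  x1, x2 ≥ 0.
The cheapest feasible vertex uses only cast iron scrap; ferrosilicon is not used. Binding constraint: carbon.
So cast iron scrap = 2.205 kg.
Total cost: 0.45·2.205 = 0.99225.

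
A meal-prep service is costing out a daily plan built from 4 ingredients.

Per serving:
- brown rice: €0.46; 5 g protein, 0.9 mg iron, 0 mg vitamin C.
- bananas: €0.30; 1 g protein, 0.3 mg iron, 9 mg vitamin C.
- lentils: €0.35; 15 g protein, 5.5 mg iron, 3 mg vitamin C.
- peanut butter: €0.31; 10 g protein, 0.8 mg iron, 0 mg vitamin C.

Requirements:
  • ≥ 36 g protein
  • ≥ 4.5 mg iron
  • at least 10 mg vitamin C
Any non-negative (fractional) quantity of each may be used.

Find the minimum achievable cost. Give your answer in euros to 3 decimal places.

Treat it as an LP. Let x1 = servings of brown rice, x2 = servings of bananas, x3 = servings of lentils, x4 = servings of peanut butter.
min 0.46x1 + 0.3x2 + 0.35x3 + 0.31x4 s.t.:
  5x1 + 1x2 + 15x3 + 10x4 ≥ 36   (protein)
  0.9x1 + 0.3x2 + 5.5x3 + 0.8x4 ≥ 4.5   (iron)
  9x2 + 3x3 ≥ 10   (vitamin C)
  x1, x2, x3, x4 ≥ 0.
The minimum-cost mix takes nothing from brown rice, peanut butter — only bananas, lentils. The protein and vitamin C requirements are met with equality.
That vertex is x2 = 0.3182, x3 = 2.379.
Hence cost = 0.3·0.3182 + 0.35·2.379 = €0.92811.

€0.928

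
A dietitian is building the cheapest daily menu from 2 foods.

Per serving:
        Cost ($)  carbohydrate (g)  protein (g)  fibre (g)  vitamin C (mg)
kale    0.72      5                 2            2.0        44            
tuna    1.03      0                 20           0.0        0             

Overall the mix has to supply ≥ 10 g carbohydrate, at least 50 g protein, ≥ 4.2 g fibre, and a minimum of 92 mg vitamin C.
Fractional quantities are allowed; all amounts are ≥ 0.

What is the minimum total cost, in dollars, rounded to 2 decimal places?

Let x1 = servings of kale, x2 = servings of tuna.
min 0.72x1 + 1.03x2 s.t.:
  5x1 ≥ 10   (carbohydrate)
  2x1 + 20x2 ≥ 50   (protein)
  2x1 ≥ 4.2   (fibre)
  44x1 ≥ 92   (vitamin C)
  x1, x2 ≥ 0.
Both inputs are positive at the optimum. There the protein and fibre constraints are tight.
Solving gives x1 = 2.1, x2 = 2.29.
Total cost: 0.72·2.1 + 1.03·2.29 = 3.8707.

$3.87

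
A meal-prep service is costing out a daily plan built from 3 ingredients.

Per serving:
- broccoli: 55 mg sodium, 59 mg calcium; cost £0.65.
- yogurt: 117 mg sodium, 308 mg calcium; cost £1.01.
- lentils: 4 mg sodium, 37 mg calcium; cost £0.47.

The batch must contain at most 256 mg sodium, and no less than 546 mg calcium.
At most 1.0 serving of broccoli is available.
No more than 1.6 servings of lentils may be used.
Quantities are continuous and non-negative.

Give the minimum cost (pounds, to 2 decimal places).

Let x1 = servings of broccoli, x2 = servings of yogurt, x3 = servings of lentils.
Minimize 0.65x1 + 1.01x2 + 0.47x3 subject to:
  55x1 + 117x2 + 4x3 ≤ 256   (sodium)
  59x1 + 308x2 + 37x3 ≥ 546   (calcium)
  x1 ≤ 1
  x3 ≤ 1.6
  x1, x2, x3 ≥ 0.
The cheapest feasible vertex uses only yogurt; broccoli, lentils are not used. There the calcium constraint is tight.
Solving gives x2 = 1.773.
Cost = 1.01·1.773 = 1.7907.

£1.79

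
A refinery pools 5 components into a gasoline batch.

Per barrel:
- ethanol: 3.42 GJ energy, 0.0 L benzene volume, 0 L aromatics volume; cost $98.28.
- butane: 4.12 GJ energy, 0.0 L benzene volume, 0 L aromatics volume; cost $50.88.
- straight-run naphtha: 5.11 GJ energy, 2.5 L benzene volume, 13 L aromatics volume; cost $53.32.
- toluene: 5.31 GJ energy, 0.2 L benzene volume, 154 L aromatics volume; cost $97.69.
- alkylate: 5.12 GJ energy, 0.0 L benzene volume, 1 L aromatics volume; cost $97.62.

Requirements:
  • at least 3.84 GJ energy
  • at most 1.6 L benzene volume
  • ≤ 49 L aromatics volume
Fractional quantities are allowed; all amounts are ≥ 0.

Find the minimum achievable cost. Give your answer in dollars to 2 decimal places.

Set it up as a linear program. Let x1 = barrels of ethanol, x2 = barrels of butane, x3 = barrels of straight-run naphtha, x4 = barrels of toluene, x5 = barrels of alkylate.
Minimize 98.28x1 + 50.88x2 + 53.32x3 + 97.69x4 + 97.62x5 subject to:
  3.42x1 + 4.12x2 + 5.11x3 + 5.31x4 + 5.12x5 ≥ 3.84   (energy)
  2.5x3 + 0.2x4 ≤ 1.6   (benzene volume)
  13x3 + 154x4 + 1x5 ≤ 49   (aromatics volume)
  x1, x2, x3, x4, x5 ≥ 0.
The cheapest feasible vertex uses only butane, straight-run naphtha; ethanol, toluene, alkylate are not used. The energy and benzene volume requirements are met with equality.
That vertex is x2 = 0.1383, x3 = 0.64.
Objective = 50.88·0.1383 + 53.32·0.64 = 41.1615.

$41.16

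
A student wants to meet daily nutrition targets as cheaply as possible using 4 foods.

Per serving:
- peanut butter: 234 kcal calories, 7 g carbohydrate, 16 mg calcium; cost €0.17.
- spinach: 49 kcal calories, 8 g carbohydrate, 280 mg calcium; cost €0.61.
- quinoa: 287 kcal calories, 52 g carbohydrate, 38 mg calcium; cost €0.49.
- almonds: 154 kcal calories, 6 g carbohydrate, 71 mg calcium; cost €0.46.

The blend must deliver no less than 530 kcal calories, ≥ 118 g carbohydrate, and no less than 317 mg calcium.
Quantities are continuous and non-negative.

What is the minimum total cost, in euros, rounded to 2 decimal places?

€1.56

Set it up as a linear program. Let x1 = servings of peanut butter, x2 = servings of spinach, x3 = servings of quinoa, x4 = servings of almonds.
Minimise 0.17x1 + 0.61x2 + 0.49x3 + 0.46x4 s.t.:
  234x1 + 49x2 + 287x3 + 154x4 ≥ 530   (calories)
  7x1 + 8x2 + 52x3 + 6x4 ≥ 118   (carbohydrate)
  16x1 + 280x2 + 38x3 + 71x4 ≥ 317   (calcium)
  x1, x2, x3, x4 ≥ 0.
The optimal basis is {spinach, quinoa}; peanut butter, almonds drop out. Binding constraints: carbohydrate and calcium.
So spinach = 0.8418 servings, quinoa = 2.14 servings.
Cost = 0.61·0.8418 + 0.49·2.14 = 1.5621.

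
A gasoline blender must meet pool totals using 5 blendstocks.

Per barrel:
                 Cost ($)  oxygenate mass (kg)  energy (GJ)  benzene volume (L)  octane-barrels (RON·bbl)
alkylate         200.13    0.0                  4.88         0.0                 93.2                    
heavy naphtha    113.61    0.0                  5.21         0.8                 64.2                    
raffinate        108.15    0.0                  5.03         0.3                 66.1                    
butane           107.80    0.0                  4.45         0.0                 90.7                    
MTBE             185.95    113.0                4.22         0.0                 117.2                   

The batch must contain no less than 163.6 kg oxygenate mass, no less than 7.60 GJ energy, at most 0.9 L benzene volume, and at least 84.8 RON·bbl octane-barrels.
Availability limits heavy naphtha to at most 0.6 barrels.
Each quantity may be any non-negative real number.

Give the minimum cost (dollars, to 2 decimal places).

$301.26

This is a linear program. Let x1 = barrels of alkylate, x2 = barrels of heavy naphtha, x3 = barrels of raffinate, x4 = barrels of butane, x5 = barrels of MTBE.
Minimize 200.13x1 + 113.61x2 + 108.15x3 + 107.8x4 + 185.95x5 s.t.:
  113x5 ≥ 163.6   (oxygenate mass)
  4.88x1 + 5.21x2 + 5.03x3 + 4.45x4 + 4.22x5 ≥ 7.6   (energy)
  0.8x2 + 0.3x3 ≤ 0.9   (benzene volume)
  93.2x1 + 64.2x2 + 66.1x3 + 90.7x4 + 117.2x5 ≥ 84.8   (octane-barrels)
  x2 ≤ 0.6
  x1, x2, x3, x4, x5 ≥ 0.
The minimum-cost mix takes nothing from alkylate, heavy naphtha, butane — only raffinate, MTBE. The oxygenate mass and energy requirements are met with equality.
So raffinate = 0.29629 barrels, MTBE = 1.4478 barrels.
Cost = 108.15·0.29629 + 185.95·1.4478 = 301.2622.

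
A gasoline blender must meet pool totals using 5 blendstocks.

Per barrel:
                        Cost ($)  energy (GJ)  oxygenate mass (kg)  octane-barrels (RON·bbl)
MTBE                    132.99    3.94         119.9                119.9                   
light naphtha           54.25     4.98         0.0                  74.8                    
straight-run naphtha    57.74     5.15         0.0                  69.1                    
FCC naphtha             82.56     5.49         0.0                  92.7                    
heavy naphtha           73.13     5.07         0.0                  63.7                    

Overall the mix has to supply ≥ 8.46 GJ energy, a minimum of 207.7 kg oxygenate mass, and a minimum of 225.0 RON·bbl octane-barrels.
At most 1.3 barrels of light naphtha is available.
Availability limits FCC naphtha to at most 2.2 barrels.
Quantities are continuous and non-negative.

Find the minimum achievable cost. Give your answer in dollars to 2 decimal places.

Let x1 = barrels of MTBE, x2 = barrels of light naphtha, x3 = barrels of straight-run naphtha, x4 = barrels of FCC naphtha, x5 = barrels of heavy naphtha.
Minimise 132.99x1 + 54.25x2 + 57.74x3 + 82.56x4 + 73.13x5 with:
  3.94x1 + 4.98x2 + 5.15x3 + 5.49x4 + 5.07x5 ≥ 8.46   (energy)
  119.9x1 ≥ 207.7   (oxygenate mass)
  119.9x1 + 74.8x2 + 69.1x3 + 92.7x4 + 63.7x5 ≥ 225   (octane-barrels)
  x2 ≤ 1.3
  x4 ≤ 2.2
  x1, x2, x3, x4, x5 ≥ 0.
The optimal basis is {MTBE, light naphtha}; straight-run naphtha, FCC naphtha, heavy naphtha drop out. The energy and oxygenate mass requirements are met with equality.
So MTBE = 1.732277 barrels, light naphtha = 0.3282789 barrels.
Objective = 132.99·1.732277 + 54.25·0.3282789 = 248.1846.

$248.18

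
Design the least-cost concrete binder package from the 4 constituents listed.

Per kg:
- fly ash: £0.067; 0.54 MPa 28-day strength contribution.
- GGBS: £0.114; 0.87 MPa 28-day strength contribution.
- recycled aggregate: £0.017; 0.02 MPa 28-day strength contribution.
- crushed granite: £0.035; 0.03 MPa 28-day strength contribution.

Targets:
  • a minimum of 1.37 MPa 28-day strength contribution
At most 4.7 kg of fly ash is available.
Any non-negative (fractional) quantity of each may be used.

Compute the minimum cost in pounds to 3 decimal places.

£0.170

Let x1 = kg of fly ash, x2 = kg of GGBS, x3 = kg of recycled aggregate, x4 = kg of crushed granite.
min 0.067x1 + 0.114x2 + 0.017x3 + 0.035x4 with:
  0.54x1 + 0.87x2 + 0.02x3 + 0.03x4 ≥ 1.37   (28-day strength contribution)
  x1 ≤ 4.7
  x1, x2, x3, x4 ≥ 0.
The cheapest feasible vertex uses only fly ash; GGBS, recycled aggregate, crushed granite are not used. Binding constraint: 28-day strength contribution.
So fly ash = 2.537 kg.
Hence cost = 0.067·2.537 = £0.16998.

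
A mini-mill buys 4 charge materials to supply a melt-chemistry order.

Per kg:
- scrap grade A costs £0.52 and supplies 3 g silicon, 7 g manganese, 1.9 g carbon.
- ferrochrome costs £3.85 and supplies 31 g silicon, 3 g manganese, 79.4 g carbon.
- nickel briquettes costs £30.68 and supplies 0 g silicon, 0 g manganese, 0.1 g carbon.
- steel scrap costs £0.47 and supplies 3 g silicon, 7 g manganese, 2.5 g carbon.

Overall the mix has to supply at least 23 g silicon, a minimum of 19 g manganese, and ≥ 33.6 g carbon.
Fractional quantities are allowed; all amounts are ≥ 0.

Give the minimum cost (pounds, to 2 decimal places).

£3.10

Set it up as a linear program. Let x1 = kg of scrap grade A, x2 = kg of ferrochrome, x3 = kg of nickel briquettes, x4 = kg of steel scrap.
Minimise 0.52x1 + 3.85x2 + 30.68x3 + 0.47x4 subject to:
  3x1 + 31x2 + 3x4 ≥ 23   (silicon)
  7x1 + 3x2 + 7x4 ≥ 19   (manganese)
  1.9x1 + 79.4x2 + 0.1x3 + 2.5x4 ≥ 33.6   (carbon)
  x1, x2, x3, x4 ≥ 0.
At the optimum only ferrochrome, steel scrap are positive (scrap grade A, nickel briquettes = 0). There the silicon and manganese constraints are tight.
Solving gives x2 = 0.5, x4 = 2.5.
Hence cost = 3.85·0.5 + 0.47·2.5 = £3.1000.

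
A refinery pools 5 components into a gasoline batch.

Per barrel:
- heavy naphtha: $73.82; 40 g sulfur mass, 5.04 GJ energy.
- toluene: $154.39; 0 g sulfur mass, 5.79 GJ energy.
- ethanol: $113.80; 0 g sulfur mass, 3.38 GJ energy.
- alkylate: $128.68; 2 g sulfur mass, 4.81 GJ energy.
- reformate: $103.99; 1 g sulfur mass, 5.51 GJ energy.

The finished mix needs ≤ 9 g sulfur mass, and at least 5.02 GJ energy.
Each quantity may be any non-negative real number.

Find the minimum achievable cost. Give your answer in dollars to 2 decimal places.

$90.33

Set it up as a linear program. Let x1 = barrels of heavy naphtha, x2 = barrels of toluene, x3 = barrels of ethanol, x4 = barrels of alkylate, x5 = barrels of reformate.
Minimise 73.82x1 + 154.39x2 + 113.8x3 + 128.68x4 + 103.99x5 with:
  40x1 + 2x4 + 1x5 ≤ 9   (sulfur mass)
  5.04x1 + 5.79x2 + 3.38x3 + 4.81x4 + 5.51x5 ≥ 5.02   (energy)
  x1, x2, x3, x4, x5 ≥ 0.
The minimum-cost mix takes nothing from toluene, ethanol, alkylate — only heavy naphtha, reformate. Binding constraints: sulfur mass and energy.
That vertex is x1 = 0.20696, x5 = 0.72177.
Total cost: 73.82·0.20696 + 103.99·0.72177 = 90.3346.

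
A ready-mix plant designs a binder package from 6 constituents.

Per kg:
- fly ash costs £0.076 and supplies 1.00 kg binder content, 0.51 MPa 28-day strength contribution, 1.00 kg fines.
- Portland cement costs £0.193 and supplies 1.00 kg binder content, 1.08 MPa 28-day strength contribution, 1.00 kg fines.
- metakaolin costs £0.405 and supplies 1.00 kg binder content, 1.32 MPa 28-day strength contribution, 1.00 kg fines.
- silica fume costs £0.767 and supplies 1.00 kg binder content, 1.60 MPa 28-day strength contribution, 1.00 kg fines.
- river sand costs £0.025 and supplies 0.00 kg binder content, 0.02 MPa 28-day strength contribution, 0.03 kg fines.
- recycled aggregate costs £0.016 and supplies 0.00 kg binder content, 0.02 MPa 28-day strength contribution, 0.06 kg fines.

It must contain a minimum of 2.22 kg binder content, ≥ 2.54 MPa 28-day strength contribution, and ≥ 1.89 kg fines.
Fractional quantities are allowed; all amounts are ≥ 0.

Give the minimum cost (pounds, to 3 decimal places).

Treat it as an LP. Let x1 = kg of fly ash, x2 = kg of Portland cement, x3 = kg of metakaolin, x4 = kg of silica fume, x5 = kg of river sand, x6 = kg of recycled aggregate.
min 0.076x1 + 0.193x2 + 0.405x3 + 0.767x4 + 0.025x5 + 0.016x6 s.t.:
  1x1 + 1x2 + 1x3 + 1x4 ≥ 2.22   (binder content)
  0.51x1 + 1.08x2 + 1.32x3 + 1.6x4 + 0.02x5 + 0.02x6 ≥ 2.54   (28-day strength contribution)
  1x1 + 1x2 + 1x3 + 1x4 + 0.03x5 + 0.06x6 ≥ 1.89   (fines)
  x1, x2, x3, x4, x5, x6 ≥ 0.
The minimum-cost mix takes nothing from Portland cement, metakaolin, silica fume, river sand, recycled aggregate — only fly ash. The 28-day strength contribution requirement is met with equality.
Optimal quantities: fly ash = 4.9804 kg.
Cost = 0.076·4.9804 = 0.37851.

£0.379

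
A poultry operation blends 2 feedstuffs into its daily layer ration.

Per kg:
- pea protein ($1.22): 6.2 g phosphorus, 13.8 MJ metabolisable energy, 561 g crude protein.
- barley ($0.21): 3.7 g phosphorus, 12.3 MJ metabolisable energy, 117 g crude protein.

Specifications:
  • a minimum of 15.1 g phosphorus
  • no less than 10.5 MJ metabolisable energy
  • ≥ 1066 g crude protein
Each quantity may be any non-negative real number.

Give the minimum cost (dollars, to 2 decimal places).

Let x1 = kg of pea protein, x2 = kg of barley.
min 1.22x1 + 0.21x2 subject to:
  6.2x1 + 3.7x2 ≥ 15.1   (phosphorus)
  13.8x1 + 12.3x2 ≥ 10.5   (metabolisable energy)
  561x1 + 117x2 ≥ 1066   (crude protein)
  x1, x2 ≥ 0.
At the optimum only barley is positive (pea protein = 0). The crude protein requirement is met with equality.
So barley = 9.111 kg.
Hence cost = 0.21·9.111 = $1.9133.

$1.91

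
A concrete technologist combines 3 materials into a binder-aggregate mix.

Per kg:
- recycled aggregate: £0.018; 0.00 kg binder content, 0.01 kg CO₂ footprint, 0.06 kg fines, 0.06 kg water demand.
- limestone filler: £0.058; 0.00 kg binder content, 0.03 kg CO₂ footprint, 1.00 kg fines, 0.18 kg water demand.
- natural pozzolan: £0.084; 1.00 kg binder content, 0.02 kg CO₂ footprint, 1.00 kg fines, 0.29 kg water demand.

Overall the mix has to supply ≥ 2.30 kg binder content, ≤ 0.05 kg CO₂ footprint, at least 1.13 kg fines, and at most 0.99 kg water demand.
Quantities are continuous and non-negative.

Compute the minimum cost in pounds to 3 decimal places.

£0.193

Treat it as an LP. Let x1 = kg of recycled aggregate, x2 = kg of limestone filler, x3 = kg of natural pozzolan.
Minimise 0.018x1 + 0.058x2 + 0.084x3 with:
  1x3 ≥ 2.3   (binder content)
  0.01x1 + 0.03x2 + 0.02x3 ≤ 0.05   (CO₂ footprint)
  0.06x1 + 1x2 + 1x3 ≥ 1.13   (fines)
  0.06x1 + 0.18x2 + 0.29x3 ≤ 0.99   (water demand)
  x1, x2, x3 ≥ 0.
The optimal basis is {natural pozzolan}; recycled aggregate, limestone filler drop out. There the binder content constraint is tight.
So natural pozzolan = 2.3 kg.
Objective = 0.084·2.3 = 0.19320.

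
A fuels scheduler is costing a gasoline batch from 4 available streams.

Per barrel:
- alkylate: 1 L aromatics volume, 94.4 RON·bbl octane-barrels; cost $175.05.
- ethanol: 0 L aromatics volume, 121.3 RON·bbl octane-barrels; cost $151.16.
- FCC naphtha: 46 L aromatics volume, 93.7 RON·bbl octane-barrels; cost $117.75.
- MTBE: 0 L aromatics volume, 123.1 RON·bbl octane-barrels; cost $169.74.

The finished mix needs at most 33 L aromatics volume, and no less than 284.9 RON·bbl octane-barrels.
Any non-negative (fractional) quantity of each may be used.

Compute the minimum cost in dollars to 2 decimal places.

Let x1 = barrels of alkylate, x2 = barrels of ethanol, x3 = barrels of FCC naphtha, x4 = barrels of MTBE.
min 175.05x1 + 151.16x2 + 117.75x3 + 169.74x4 subject to:
  1x1 + 46x3 ≤ 33   (aromatics volume)
  94.4x1 + 121.3x2 + 93.7x3 + 123.1x4 ≥ 284.9   (octane-barrels)
  x1, x2, x3, x4 ≥ 0.
The optimal basis is {ethanol}; alkylate, FCC naphtha, MTBE drop out. The octane-barrels requirement is met with equality.
That vertex is x2 = 2.3487.
Cost = 151.16·2.3487 = 355.0295.

$355.03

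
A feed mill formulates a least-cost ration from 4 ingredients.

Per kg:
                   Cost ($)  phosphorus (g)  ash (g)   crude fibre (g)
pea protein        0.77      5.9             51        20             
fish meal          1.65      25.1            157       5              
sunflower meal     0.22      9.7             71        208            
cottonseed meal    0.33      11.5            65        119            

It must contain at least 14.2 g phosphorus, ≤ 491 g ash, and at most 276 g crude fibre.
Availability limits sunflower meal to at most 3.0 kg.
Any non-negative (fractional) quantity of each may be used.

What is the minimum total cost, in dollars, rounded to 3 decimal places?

$0.338

Let x1 = kg of pea protein, x2 = kg of fish meal, x3 = kg of sunflower meal, x4 = kg of cottonseed meal.
min 0.77x1 + 1.65x2 + 0.22x3 + 0.33x4 s.t.:
  5.9x1 + 25.1x2 + 9.7x3 + 11.5x4 ≥ 14.2   (phosphorus)
  51x1 + 157x2 + 71x3 + 65x4 ≤ 491   (ash)
  20x1 + 5x2 + 208x3 + 119x4 ≤ 276   (crude fibre)
  x3 ≤ 3
  x1, x2, x3, x4 ≥ 0.
The optimal basis is {sunflower meal, cottonseed meal}; pea protein, fish meal drop out. Binding constraints: phosphorus and crude fibre.
Optimal quantities: sunflower meal = 1.1992 kg, cottonseed meal = 0.22332 kg.
Hence cost = 0.22·1.1992 + 0.33·0.22332 = $0.33752.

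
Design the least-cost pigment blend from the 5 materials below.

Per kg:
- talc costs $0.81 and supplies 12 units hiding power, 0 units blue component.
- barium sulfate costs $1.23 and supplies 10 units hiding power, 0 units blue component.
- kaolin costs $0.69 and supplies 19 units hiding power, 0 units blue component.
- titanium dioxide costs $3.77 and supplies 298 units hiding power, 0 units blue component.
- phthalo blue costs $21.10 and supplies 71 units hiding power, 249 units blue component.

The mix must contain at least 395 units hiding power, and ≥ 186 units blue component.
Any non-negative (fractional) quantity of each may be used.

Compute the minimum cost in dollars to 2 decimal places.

$20.09

Treat it as an LP. Let x1 = kg of talc, x2 = kg of barium sulfate, x3 = kg of kaolin, x4 = kg of titanium dioxide, x5 = kg of phthalo blue.
min 0.81x1 + 1.23x2 + 0.69x3 + 3.77x4 + 21.1x5 with:
  12x1 + 10x2 + 19x3 + 298x4 + 71x5 ≥ 395   (hiding power)
  249x5 ≥ 186   (blue component)
  x1, x2, x3, x4, x5 ≥ 0.
The minimum-cost mix takes nothing from talc, barium sulfate, kaolin — only titanium dioxide, phthalo blue. Binding constraints: hiding power and blue component.
That vertex is x4 = 1.148, x5 = 0.747.
Total cost: 3.77·1.148 + 21.1·0.747 = 20.0897.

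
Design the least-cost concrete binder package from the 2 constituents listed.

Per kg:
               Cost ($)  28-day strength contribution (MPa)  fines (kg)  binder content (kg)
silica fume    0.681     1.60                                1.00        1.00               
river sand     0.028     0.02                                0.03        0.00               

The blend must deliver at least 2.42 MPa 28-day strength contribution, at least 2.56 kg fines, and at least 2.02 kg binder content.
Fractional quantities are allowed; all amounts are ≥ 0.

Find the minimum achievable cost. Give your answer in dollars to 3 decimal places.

$1.743

Set it up as a linear program. Let x1 = kg of silica fume, x2 = kg of river sand.
Minimize 0.681x1 + 0.028x2 subject to:
  1.6x1 + 0.02x2 ≥ 2.42   (28-day strength contribution)
  1x1 + 0.03x2 ≥ 2.56   (fines)
  1x1 ≥ 2.02   (binder content)
  x1, x2 ≥ 0.
The cheapest feasible vertex uses only silica fume; river sand is not used. There the fines constraint is tight.
That vertex is x1 = 2.56.
Objective = 0.681·2.56 = 1.74336.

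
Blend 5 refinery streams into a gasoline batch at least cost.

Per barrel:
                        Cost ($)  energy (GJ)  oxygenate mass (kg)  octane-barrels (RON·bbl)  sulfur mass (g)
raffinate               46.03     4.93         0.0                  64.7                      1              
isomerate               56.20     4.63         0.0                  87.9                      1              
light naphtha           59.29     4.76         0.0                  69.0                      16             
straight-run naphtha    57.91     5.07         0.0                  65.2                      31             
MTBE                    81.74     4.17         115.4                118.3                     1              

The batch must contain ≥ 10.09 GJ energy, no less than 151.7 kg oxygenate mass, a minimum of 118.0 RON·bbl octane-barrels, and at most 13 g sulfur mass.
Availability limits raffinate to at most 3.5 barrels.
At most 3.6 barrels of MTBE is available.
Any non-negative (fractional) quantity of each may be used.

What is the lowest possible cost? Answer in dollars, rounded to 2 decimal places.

Set it up as a linear program. Let x1 = barrels of raffinate, x2 = barrels of isomerate, x3 = barrels of light naphtha, x4 = barrels of straight-run naphtha, x5 = barrels of MTBE.
Minimise 46.03x1 + 56.2x2 + 59.29x3 + 57.91x4 + 81.74x5 with:
  4.93x1 + 4.63x2 + 4.76x3 + 5.07x4 + 4.17x5 ≥ 10.09   (energy)
  115.4x5 ≥ 151.7   (oxygenate mass)
  64.7x1 + 87.9x2 + 69x3 + 65.2x4 + 118.3x5 ≥ 118   (octane-barrels)
  1x1 + 1x2 + 16x3 + 31x4 + 1x5 ≤ 13   (sulfur mass)
  x1 ≤ 3.5
  x5 ≤ 3.6
  x1, x2, x3, x4, x5 ≥ 0.
The optimal basis is {raffinate, MTBE}; isomerate, light naphtha, straight-run naphtha drop out. The energy and oxygenate mass requirements are met with equality.
That vertex is x1 = 0.93475, x5 = 1.3146.
Hence cost = 46.03·0.93475 + 81.74·1.3146 = $150.4819.

$150.48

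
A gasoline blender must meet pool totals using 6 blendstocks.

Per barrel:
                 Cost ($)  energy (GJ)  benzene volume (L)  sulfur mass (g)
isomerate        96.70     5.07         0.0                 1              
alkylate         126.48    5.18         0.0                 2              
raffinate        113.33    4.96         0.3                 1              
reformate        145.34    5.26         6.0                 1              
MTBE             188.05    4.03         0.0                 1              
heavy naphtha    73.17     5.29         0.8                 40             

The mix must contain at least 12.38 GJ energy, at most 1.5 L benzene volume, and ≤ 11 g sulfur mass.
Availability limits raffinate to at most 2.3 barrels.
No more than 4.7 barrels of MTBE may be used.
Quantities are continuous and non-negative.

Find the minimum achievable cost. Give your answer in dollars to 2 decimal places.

Let x1 = barrels of isomerate, x2 = barrels of alkylate, x3 = barrels of raffinate, x4 = barrels of reformate, x5 = barrels of MTBE, x6 = barrels of heavy naphtha.
Minimize 96.7x1 + 126.48x2 + 113.33x3 + 145.34x4 + 188.05x5 + 73.17x6 subject to:
  5.07x1 + 5.18x2 + 4.96x3 + 5.26x4 + 4.03x5 + 5.29x6 ≥ 12.38   (energy)
  0.3x3 + 6x4 + 0.8x6 ≤ 1.5   (benzene volume)
  1x1 + 2x2 + 1x3 + 1x4 + 1x5 + 40x6 ≤ 11   (sulfur mass)
  x3 ≤ 2.3
  x5 ≤ 4.7
  x1, x2, x3, x4, x5, x6 ≥ 0.
At the optimum only isomerate, heavy naphtha are positive (alkylate, raffinate, reformate, MTBE = 0). The energy and sulfur mass requirements are met with equality.
That vertex is x1 = 2.2126, x6 = 0.21969.
Total cost: 96.7·2.2126 + 73.17·0.21969 = 230.0331.

$230.03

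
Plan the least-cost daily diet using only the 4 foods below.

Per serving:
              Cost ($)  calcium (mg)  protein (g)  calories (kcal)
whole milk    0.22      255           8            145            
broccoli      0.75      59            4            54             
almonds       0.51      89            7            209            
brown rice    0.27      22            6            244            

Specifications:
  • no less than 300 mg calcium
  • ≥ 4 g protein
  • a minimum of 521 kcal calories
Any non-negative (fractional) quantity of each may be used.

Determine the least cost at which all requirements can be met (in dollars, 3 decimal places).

This is a linear program. Let x1 = servings of whole milk, x2 = servings of broccoli, x3 = servings of almonds, x4 = servings of brown rice.
Minimize 0.22x1 + 0.75x2 + 0.51x3 + 0.27x4 with:
  255x1 + 59x2 + 89x3 + 22x4 ≥ 300   (calcium)
  8x1 + 4x2 + 7x3 + 6x4 ≥ 4   (protein)
  145x1 + 54x2 + 209x3 + 244x4 ≥ 521   (calories)
  x1, x2, x3, x4 ≥ 0.
The minimum-cost mix takes nothing from broccoli, almonds — only whole milk, brown rice. Binding constraints: calcium and calories.
So whole milk = 1.046 servings, brown rice = 1.514 servings.
Total cost: 0.22·1.046 + 0.27·1.514 = 0.63890.

$0.639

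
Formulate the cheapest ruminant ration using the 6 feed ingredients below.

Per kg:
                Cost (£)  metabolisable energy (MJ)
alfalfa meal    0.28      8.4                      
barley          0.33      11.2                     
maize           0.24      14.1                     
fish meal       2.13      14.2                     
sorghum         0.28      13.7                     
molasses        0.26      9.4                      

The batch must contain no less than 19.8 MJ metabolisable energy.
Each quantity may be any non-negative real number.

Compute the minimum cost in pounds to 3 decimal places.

Treat it as an LP. Let x1 = kg of alfalfa meal, x2 = kg of barley, x3 = kg of maize, x4 = kg of fish meal, x5 = kg of sorghum, x6 = kg of molasses.
Minimize 0.28x1 + 0.33x2 + 0.24x3 + 2.13x4 + 0.28x5 + 0.26x6 subject to:
  8.4x1 + 11.2x2 + 14.1x3 + 14.2x4 + 13.7x5 + 9.4x6 ≥ 19.8   (metabolisable energy)
  x1, x2, x3, x4, x5, x6 ≥ 0.
The minimum-cost mix takes nothing from alfalfa meal, barley, fish meal, sorghum, molasses — only maize. The metabolisable energy requirement is met with equality.
So maize = 1.404 kg.
Total cost: 0.24·1.404 = 0.33696.

£0.337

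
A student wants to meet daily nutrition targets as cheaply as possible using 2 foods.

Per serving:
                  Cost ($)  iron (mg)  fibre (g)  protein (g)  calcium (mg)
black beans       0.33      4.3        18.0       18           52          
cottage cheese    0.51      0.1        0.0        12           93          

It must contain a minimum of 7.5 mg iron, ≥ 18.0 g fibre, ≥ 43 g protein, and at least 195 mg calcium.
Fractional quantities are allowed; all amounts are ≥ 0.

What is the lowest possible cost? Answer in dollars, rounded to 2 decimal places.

Let x1 = servings of black beans, x2 = servings of cottage cheese.
Minimize 0.33x1 + 0.51x2 subject to:
  4.3x1 + 0.1x2 ≥ 7.5   (iron)
  18x1 ≥ 18   (fibre)
  18x1 + 12x2 ≥ 43   (protein)
  52x1 + 93x2 ≥ 195   (calcium)
  x1, x2 ≥ 0.
Both inputs are positive at the optimum. Binding constraints: iron and calcium.
Optimal quantities: black beans = 1.718 servings, cottage cheese = 1.136 servings.
Hence cost = 0.33·1.718 + 0.51·1.136 = $1.1463.

$1.15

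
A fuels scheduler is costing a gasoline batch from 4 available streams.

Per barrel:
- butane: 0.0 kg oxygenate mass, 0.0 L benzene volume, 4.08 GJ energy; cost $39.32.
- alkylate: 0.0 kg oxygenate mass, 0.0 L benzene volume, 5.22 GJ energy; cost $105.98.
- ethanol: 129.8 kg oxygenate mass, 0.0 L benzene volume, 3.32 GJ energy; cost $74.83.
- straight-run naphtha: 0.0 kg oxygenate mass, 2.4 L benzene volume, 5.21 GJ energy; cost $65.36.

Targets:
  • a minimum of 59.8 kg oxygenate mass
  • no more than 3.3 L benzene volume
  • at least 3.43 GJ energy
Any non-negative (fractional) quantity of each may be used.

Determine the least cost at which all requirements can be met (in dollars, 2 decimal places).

$52.79

Treat it as an LP. Let x1 = barrels of butane, x2 = barrels of alkylate, x3 = barrels of ethanol, x4 = barrels of straight-run naphtha.
min 39.32x1 + 105.98x2 + 74.83x3 + 65.36x4 subject to:
  129.8x3 ≥ 59.8   (oxygenate mass)
  2.4x4 ≤ 3.3   (benzene volume)
  4.08x1 + 5.22x2 + 3.32x3 + 5.21x4 ≥ 3.43   (energy)
  x1, x2, x3, x4 ≥ 0.
The minimum-cost mix takes nothing from alkylate, straight-run naphtha — only butane, ethanol. Binding constraints: oxygenate mass and energy.
Solving gives x1 = 0.4658, x3 = 0.4607.
Objective = 39.32·0.4658 + 74.83·0.4607 = 52.7894.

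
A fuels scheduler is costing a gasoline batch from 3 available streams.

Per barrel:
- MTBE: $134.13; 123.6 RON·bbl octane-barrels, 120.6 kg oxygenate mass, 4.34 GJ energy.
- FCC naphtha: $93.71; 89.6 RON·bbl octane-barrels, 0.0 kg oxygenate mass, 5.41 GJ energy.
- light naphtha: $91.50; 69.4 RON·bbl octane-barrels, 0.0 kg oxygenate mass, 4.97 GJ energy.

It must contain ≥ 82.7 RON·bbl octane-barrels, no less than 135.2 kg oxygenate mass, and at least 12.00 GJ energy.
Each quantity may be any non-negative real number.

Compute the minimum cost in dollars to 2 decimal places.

$273.95

Let x1 = barrels of MTBE, x2 = barrels of FCC naphtha, x3 = barrels of light naphtha.
min 134.13x1 + 93.71x2 + 91.5x3 subject to:
  123.6x1 + 89.6x2 + 69.4x3 ≥ 82.7   (octane-barrels)
  120.6x1 ≥ 135.2   (oxygenate mass)
  4.34x1 + 5.41x2 + 4.97x3 ≥ 12   (energy)
  x1, x2, x3 ≥ 0.
At the optimum only MTBE, FCC naphtha are positive (light naphtha = 0). Binding constraints: oxygenate mass and energy.
So MTBE = 1.12106 barrels, FCC naphtha = 1.31878 barrels.
Objective = 134.13·1.12106 + 93.71·1.31878 = 273.9507.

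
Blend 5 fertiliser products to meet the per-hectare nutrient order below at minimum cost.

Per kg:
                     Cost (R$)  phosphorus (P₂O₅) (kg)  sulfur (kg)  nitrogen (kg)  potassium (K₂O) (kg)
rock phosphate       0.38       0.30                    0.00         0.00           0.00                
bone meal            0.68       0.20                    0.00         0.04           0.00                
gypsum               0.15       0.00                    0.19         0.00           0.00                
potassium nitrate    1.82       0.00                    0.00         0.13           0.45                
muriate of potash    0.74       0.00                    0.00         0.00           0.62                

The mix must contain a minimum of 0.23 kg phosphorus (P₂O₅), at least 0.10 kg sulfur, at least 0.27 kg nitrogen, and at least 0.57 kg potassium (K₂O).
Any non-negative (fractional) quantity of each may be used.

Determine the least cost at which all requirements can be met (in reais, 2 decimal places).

R$4.00

This is a linear program. Let x1 = kg of rock phosphate, x2 = kg of bone meal, x3 = kg of gypsum, x4 = kg of potassium nitrate, x5 = kg of muriate of potash.
Minimise 0.38x1 + 0.68x2 + 0.15x3 + 1.82x4 + 0.74x5 with:
  0.3x1 + 0.2x2 ≥ 0.23   (phosphorus (P₂O₅))
  0.19x3 ≥ 0.1   (sulfur)
  0.04x2 + 0.13x4 ≥ 0.27   (nitrogen)
  0.45x4 + 0.62x5 ≥ 0.57   (potassium (K₂O))
  x1, x2, x3, x4, x5 ≥ 0.
The optimal basis is {bone meal, gypsum, potassium nitrate}; rock phosphate, muriate of potash drop out. The phosphorus (P₂O₅), sulfur, nitrogen requirements are met with equality.
Solving gives x2 = 1.15, x3 = 0.5263, x4 = 1.723.
Cost = 0.68·1.15 + 0.15·0.5263 + 1.82·1.723 = 3.9968.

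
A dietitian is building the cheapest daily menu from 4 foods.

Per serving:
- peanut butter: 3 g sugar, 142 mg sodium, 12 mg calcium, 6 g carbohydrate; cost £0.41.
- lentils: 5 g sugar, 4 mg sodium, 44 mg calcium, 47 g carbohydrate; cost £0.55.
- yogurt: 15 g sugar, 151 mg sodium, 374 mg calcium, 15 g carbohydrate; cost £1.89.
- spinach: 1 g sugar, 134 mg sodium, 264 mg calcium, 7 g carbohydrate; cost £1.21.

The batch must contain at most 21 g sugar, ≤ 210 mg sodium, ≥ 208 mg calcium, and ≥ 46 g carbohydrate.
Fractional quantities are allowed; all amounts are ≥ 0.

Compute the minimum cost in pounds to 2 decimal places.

£1.26

This is a linear program. Let x1 = servings of peanut butter, x2 = servings of lentils, x3 = servings of yogurt, x4 = servings of spinach.
Minimize 0.41x1 + 0.55x2 + 1.89x3 + 1.21x4 subject to:
  3x1 + 5x2 + 15x3 + 1x4 ≤ 21   (sugar)
  142x1 + 4x2 + 151x3 + 134x4 ≤ 210   (sodium)
  12x1 + 44x2 + 374x3 + 264x4 ≥ 208   (calcium)
  6x1 + 47x2 + 15x3 + 7x4 ≥ 46   (carbohydrate)
  x1, x2, x3, x4 ≥ 0.
The minimum-cost mix takes nothing from peanut butter, yogurt — only lentils, spinach. The calcium and carbohydrate requirements are met with equality.
Solving gives x2 = 0.8833, x4 = 0.6407.
Hence cost = 0.55·0.8833 + 1.21·0.6407 = £1.2611.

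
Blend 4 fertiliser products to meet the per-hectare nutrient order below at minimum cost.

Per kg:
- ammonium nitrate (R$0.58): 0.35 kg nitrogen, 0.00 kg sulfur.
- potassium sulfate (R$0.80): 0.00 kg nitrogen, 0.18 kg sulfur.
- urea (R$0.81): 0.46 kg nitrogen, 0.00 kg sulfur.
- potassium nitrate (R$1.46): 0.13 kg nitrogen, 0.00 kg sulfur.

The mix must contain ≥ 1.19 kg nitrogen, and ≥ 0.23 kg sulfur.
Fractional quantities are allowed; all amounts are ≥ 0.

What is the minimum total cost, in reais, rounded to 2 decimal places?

R$2.99

Treat it as an LP. Let x1 = kg of ammonium nitrate, x2 = kg of potassium sulfate, x3 = kg of urea, x4 = kg of potassium nitrate.
Minimise 0.58x1 + 0.8x2 + 0.81x3 + 1.46x4 subject to:
  0.35x1 + 0.46x3 + 0.13x4 ≥ 1.19   (nitrogen)
  0.18x2 ≥ 0.23   (sulfur)
  x1, x2, x3, x4 ≥ 0.
At the optimum only ammonium nitrate, potassium sulfate are positive (urea, potassium nitrate = 0). The nitrogen and sulfur requirements are met with equality.
That vertex is x1 = 3.4, x2 = 1.278.
Total cost: 0.58·3.4 + 0.8·1.278 = 2.9944.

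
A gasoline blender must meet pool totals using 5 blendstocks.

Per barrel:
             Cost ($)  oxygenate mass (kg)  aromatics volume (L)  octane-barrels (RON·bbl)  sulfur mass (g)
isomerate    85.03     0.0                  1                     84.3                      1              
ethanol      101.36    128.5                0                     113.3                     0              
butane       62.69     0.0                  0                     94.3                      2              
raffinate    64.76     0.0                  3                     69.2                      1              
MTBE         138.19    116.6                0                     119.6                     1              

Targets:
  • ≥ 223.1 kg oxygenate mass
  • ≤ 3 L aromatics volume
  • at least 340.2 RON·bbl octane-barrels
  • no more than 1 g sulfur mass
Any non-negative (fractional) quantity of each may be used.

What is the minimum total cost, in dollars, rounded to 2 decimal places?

Set it up as a linear program. Let x1 = barrels of isomerate, x2 = barrels of ethanol, x3 = barrels of butane, x4 = barrels of raffinate, x5 = barrels of MTBE.
Minimise 85.03x1 + 101.36x2 + 62.69x3 + 64.76x4 + 138.19x5 s.t.:
  128.5x2 + 116.6x5 ≥ 223.1   (oxygenate mass)
  1x1 + 3x4 ≤ 3   (aromatics volume)
  84.3x1 + 113.3x2 + 94.3x3 + 69.2x4 + 119.6x5 ≥ 340.2   (octane-barrels)
  1x1 + 2x3 + 1x4 + 1x5 ≤ 1   (sulfur mass)
  x1, x2, x3, x4, x5 ≥ 0.
The optimal basis is {ethanol, butane}; isomerate, raffinate, MTBE drop out. Binding constraints: octane-barrels and sulfur mass.
Optimal quantities: ethanol = 2.5865 barrels, butane = 0.5 barrels.
Objective = 101.36·2.5865 + 62.69·0.5 = 293.5126.

$293.51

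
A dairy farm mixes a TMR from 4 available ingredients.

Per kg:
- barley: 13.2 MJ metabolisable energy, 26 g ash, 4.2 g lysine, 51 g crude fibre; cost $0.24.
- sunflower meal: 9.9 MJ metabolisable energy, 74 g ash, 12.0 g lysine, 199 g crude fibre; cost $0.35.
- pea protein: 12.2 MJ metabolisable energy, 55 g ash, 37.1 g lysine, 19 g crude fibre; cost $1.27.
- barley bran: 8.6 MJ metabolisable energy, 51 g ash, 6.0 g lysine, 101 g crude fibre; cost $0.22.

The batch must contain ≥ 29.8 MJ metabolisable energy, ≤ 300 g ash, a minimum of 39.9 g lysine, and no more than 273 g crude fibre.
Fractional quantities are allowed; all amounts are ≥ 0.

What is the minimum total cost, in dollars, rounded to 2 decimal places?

This is a linear program. Let x1 = kg of barley, x2 = kg of sunflower meal, x3 = kg of pea protein, x4 = kg of barley bran.
Minimize 0.24x1 + 0.35x2 + 1.27x3 + 0.22x4 s.t.:
  13.2x1 + 9.9x2 + 12.2x3 + 8.6x4 ≥ 29.8   (metabolisable energy)
  26x1 + 74x2 + 55x3 + 51x4 ≤ 300   (ash)
  4.2x1 + 12x2 + 37.1x3 + 6x4 ≥ 39.9   (lysine)
  51x1 + 199x2 + 19x3 + 101x4 ≤ 273   (crude fibre)
  x1, x2, x3, x4 ≥ 0.
The cheapest feasible vertex uses only barley, sunflower meal, pea protein; barley bran is not used. Binding constraints: metabolisable energy, lysine, crude fibre.
So barley = 0.8614 kg, sunflower meal = 1.091 kg, pea protein = 0.6249 kg.
Hence cost = 0.24·0.8614 + 0.35·1.091 + 1.27·0.6249 = $1.3822.

$1.38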